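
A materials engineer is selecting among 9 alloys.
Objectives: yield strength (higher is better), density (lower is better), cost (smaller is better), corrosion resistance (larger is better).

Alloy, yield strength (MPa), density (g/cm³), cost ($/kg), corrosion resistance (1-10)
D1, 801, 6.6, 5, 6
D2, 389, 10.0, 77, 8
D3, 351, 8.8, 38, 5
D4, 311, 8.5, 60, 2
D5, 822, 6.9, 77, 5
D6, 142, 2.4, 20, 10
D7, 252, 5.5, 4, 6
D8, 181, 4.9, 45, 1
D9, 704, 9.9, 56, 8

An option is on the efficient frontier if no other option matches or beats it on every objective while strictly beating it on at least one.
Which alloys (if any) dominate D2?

D9: yield strength 704≥389, density 9.9≤10.0, cost 56≤77, corrosion resistance 8≥8 — dominates D2.
Others (D1, D3, D4, D5, D6, D7, D8) are each worse than D2 on at least one objective.

D9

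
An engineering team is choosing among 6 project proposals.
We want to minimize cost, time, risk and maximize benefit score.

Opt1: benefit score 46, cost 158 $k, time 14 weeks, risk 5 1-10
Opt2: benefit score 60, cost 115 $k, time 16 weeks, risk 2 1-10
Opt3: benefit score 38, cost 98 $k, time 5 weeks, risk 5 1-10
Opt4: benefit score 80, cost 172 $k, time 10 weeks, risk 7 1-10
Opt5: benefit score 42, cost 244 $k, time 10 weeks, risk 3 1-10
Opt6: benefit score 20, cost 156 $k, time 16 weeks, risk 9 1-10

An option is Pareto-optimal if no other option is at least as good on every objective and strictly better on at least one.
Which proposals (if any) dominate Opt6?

Opt2: benefit score 60≥20, cost 115≤156, time 16≤16, risk 2≤9 — dominates Opt6.
Opt3: benefit score 38≥20, cost 98≤156, time 5≤16, risk 5≤9 — dominates Opt6.
Others (Opt1, Opt4, Opt5) are each worse than Opt6 on at least one objective.

Opt2, Opt3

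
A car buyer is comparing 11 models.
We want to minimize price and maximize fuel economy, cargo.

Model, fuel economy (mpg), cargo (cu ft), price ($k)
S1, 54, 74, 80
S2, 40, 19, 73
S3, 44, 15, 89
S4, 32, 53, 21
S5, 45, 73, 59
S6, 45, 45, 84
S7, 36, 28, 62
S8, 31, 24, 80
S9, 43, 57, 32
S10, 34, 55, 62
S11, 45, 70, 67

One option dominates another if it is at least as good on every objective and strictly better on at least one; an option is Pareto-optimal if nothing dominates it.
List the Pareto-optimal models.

S1: not dominated (best fuel economy).
S2: dominated by S5 (fuel economy 45≥40, cargo 73≥19, price 59≤73).
S3: dominated by S1 (fuel economy 54≥44, cargo 74≥15, price 80≤89).
S4: not dominated (best price).
S5: not dominated.
S6: dominated by S1 (fuel economy 54≥45, cargo 74≥45, price 80≤84).
S7: dominated by S5 (fuel economy 45≥36, cargo 73≥28, price 59≤62).
S8: dominated by S1 (fuel economy 54≥31, cargo 74≥24, price 80≤80).
S9: not dominated.
S10: dominated by S5 (fuel economy 45≥34, cargo 73≥55, price 59≤62).
S11: dominated by S5 (fuel economy 45≥45, cargo 73≥70, price 59≤67).

S1, S4, S5, S9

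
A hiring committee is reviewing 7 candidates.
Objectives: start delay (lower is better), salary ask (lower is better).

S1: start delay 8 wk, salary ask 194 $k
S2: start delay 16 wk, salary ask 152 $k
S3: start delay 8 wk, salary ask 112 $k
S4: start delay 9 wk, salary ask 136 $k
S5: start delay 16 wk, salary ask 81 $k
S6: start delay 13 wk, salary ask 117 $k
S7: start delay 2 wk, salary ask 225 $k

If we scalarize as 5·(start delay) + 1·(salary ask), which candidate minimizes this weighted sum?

S1: 5·8 + 1·194 = 234
S2: 5·16 + 1·152 = 232
S3: 5·8 + 1·112 = 152
S4: 5·9 + 1·136 = 181
S5: 5·16 + 1·81 = 161
S6: 5·13 + 1·117 = 182
S7: 5·2 + 1·225 = 235
Lowest: S3 at 152.

S3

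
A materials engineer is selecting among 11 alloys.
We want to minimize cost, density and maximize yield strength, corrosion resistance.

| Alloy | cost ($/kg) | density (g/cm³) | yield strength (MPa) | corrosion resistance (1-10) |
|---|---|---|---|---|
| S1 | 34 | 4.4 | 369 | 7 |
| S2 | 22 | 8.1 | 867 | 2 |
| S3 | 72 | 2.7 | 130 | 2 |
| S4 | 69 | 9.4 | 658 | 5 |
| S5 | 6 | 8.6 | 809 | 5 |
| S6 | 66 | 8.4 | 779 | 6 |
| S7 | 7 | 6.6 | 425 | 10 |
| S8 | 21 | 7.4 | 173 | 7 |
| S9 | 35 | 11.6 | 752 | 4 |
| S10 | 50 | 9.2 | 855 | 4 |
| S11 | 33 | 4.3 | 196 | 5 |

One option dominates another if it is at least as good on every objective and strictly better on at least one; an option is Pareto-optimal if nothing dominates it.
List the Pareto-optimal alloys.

S1: not dominated.
S2: not dominated (best yield strength).
S3: not dominated (best density).
S4: dominated by S5 (cost 6≤69, density 8.6≤9.4, yield strength 809≥658, corrosion resistance 5≥5).
S5: not dominated (best cost).
S6: not dominated.
S7: not dominated (best corrosion resistance).
S8: dominated by S7 (cost 7≤21, density 6.6≤7.4, yield strength 425≥173, corrosion resistance 10≥7).
S9: dominated by S5 (cost 6≤35, density 8.6≤11.6, yield strength 809≥752, corrosion resistance 5≥4).
S10: not dominated.
S11: not dominated.

S1, S2, S3, S5, S6, S7, S10, S11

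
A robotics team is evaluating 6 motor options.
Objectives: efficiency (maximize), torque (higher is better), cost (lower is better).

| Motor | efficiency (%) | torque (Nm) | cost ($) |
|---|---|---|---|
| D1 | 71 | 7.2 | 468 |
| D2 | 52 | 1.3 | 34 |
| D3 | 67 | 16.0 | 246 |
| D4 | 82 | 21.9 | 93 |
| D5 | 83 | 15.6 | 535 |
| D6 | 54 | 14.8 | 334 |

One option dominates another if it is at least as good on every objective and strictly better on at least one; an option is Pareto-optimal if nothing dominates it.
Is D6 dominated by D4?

Yes

D4 vs D6: efficiency 82≥54, torque 21.9≥14.8, cost 93≤334 — D4 is at least as good on every objective with at least one strict improvement.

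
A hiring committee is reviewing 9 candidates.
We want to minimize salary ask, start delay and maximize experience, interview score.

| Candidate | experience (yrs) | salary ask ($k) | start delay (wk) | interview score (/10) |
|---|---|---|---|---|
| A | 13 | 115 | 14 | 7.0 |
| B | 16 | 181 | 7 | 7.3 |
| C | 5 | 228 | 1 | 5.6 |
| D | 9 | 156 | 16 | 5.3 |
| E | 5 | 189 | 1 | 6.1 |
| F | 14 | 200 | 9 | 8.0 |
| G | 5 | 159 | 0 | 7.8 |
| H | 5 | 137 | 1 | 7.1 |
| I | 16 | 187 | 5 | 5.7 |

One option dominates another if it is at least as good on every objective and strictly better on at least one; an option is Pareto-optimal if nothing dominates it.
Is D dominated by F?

No

F vs D: F is worse on salary ask (200 vs 156), so it does not dominate D.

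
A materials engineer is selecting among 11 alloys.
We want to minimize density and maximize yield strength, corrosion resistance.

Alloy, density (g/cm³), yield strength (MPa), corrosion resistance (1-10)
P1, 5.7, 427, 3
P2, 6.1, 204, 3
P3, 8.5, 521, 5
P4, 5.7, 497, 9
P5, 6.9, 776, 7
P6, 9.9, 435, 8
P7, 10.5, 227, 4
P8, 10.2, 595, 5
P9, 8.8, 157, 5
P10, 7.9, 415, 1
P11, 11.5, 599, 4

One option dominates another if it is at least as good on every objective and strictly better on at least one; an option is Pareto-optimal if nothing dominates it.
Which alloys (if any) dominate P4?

none

P1: worse on yield strength (427 vs 497).
P2: worse on density (6.1 vs 5.7).
P3: worse on density (8.5 vs 5.7).
P5: worse on density (6.9 vs 5.7).
P6: worse on density (9.9 vs 5.7).
P7: worse on density (10.5 vs 5.7).
P8: worse on density (10.2 vs 5.7).
P9: worse on density (8.8 vs 5.7).
P10: worse on density (7.9 vs 5.7).
P11: worse on density (11.5 vs 5.7).
No option dominates P4.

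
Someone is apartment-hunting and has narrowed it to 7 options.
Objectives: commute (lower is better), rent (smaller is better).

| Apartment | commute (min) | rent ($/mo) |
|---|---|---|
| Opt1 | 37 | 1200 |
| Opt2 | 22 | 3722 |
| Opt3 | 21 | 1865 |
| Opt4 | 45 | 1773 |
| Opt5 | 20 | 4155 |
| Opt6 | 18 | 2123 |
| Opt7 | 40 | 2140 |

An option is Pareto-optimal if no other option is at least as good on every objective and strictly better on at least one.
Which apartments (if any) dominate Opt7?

Opt1, Opt3, Opt6

Opt1: commute 37≤40, rent 1200≤2140 — dominates Opt7.
Opt3: commute 21≤40, rent 1865≤2140 — dominates Opt7.
Opt6: commute 18≤40, rent 2123≤2140 — dominates Opt7.
Others (Opt2, Opt4, Opt5) are each worse than Opt7 on at least one objective.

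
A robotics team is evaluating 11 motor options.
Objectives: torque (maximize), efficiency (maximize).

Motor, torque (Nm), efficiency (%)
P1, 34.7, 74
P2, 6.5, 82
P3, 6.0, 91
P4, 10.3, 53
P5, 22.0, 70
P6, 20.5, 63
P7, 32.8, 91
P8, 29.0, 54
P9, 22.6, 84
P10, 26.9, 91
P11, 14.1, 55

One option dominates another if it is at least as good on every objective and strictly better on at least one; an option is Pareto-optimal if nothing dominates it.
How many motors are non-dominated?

P1: not dominated (best torque).
P2: dominated by P7 (torque 32.8≥6.5, efficiency 91≥82).
P3: dominated by P7 (torque 32.8≥6.0, efficiency 91≥91).
P4: dominated by P1 (torque 34.7≥10.3, efficiency 74≥53).
P5: dominated by P1 (torque 34.7≥22.0, efficiency 74≥70).
P6: dominated by P1 (torque 34.7≥20.5, efficiency 74≥63).
P7: not dominated.
P8: dominated by P1 (torque 34.7≥29.0, efficiency 74≥54).
P9: dominated by P7 (torque 32.8≥22.6, efficiency 91≥84).
P10: dominated by P7 (torque 32.8≥26.9, efficiency 91≥91).
P11: dominated by P1 (torque 34.7≥14.1, efficiency 74≥55).
Pareto-optimal: P1, P7 → 2.

2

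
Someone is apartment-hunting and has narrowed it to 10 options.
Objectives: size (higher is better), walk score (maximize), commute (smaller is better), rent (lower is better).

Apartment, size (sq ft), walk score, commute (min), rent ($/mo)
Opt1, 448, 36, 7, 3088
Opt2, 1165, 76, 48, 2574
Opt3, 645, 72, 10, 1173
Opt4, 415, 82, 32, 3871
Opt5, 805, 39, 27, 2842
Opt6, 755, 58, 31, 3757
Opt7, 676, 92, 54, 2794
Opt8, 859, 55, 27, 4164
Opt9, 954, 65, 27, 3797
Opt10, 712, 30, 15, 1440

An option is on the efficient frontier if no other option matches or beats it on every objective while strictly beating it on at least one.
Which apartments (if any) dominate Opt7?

Opt1: worse on size (448 vs 676).
Opt2: worse on walk score (76 vs 92).
Opt3: worse on size (645 vs 676).
Opt4: worse on size (415 vs 676).
Opt5: worse on walk score (39 vs 92).
Opt6: worse on walk score (58 vs 92).
Opt8: worse on walk score (55 vs 92).
Opt9: worse on walk score (65 vs 92).
Opt10: worse on walk score (30 vs 92).
No option dominates Opt7.

none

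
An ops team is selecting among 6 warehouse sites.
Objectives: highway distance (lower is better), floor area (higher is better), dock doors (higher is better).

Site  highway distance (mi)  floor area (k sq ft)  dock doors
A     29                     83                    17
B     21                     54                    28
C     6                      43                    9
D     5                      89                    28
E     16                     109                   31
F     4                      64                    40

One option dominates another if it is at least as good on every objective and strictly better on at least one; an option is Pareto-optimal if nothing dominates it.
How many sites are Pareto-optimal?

3

A: dominated by D (highway distance 5≤29, floor area 89≥83, dock doors 28≥17).
B: dominated by D (highway distance 5≤21, floor area 89≥54, dock doors 28≥28).
C: dominated by D (highway distance 5≤6, floor area 89≥43, dock doors 28≥9).
D: not dominated.
E: not dominated (best floor area).
F: not dominated (best highway distance).
Pareto-optimal: D, E, F → 3.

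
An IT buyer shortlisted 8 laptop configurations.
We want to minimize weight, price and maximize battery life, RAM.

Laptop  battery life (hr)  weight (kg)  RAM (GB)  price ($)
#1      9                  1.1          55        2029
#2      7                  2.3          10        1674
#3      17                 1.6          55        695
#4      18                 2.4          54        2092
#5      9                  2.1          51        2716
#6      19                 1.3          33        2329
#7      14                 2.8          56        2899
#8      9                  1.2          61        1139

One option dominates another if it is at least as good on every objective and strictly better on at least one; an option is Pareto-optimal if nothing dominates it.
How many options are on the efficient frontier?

#1: not dominated (best weight).
#2: dominated by #3 (battery life 17≥7, weight 1.6≤2.3, RAM 55≥10, price 695≤1674).
#3: not dominated (best price).
#4: not dominated.
#5: dominated by #1 (battery life 9≥9, weight 1.1≤2.1, RAM 55≥51, price 2029≤2716).
#6: not dominated (best battery life).
#7: not dominated.
#8: not dominated (best RAM).
Pareto-optimal: #1, #3, #4, #6, #7, #8 → 6.

6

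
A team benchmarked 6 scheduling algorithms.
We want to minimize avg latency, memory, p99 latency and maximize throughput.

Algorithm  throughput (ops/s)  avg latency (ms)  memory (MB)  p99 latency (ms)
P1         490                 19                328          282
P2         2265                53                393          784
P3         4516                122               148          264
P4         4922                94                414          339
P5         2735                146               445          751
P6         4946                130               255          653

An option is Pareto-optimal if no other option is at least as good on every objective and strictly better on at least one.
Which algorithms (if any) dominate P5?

P3, P4, P6

P3: throughput 4516≥2735, avg latency 122≤146, memory 148≤445, p99 latency 264≤751 — dominates P5.
P4: throughput 4922≥2735, avg latency 94≤146, memory 414≤445, p99 latency 339≤751 — dominates P5.
P6: throughput 4946≥2735, avg latency 130≤146, memory 255≤445, p99 latency 653≤751 — dominates P5.
Others (P1, P2) are each worse than P5 on at least one objective.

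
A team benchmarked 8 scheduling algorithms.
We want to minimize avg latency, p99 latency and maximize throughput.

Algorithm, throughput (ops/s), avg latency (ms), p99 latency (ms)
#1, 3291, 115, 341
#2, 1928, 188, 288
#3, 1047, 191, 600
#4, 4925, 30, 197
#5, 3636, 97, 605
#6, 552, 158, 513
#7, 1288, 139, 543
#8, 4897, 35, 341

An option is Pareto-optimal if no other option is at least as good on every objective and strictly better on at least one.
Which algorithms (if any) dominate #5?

#4, #8

#4: throughput 4925≥3636, avg latency 30≤97, p99 latency 197≤605 — dominates #5.
#8: throughput 4897≥3636, avg latency 35≤97, p99 latency 341≤605 — dominates #5.
Others (#1, #2, #3, #6, #7) are each worse than #5 on at least one objective.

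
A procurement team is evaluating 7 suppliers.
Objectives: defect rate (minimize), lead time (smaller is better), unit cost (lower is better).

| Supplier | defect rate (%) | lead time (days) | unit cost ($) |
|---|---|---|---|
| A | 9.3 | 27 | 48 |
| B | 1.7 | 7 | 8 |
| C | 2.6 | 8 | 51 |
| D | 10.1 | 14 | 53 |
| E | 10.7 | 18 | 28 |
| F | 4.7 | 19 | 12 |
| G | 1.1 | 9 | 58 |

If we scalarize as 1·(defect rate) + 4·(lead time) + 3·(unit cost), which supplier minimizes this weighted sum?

A: 1·9.3 + 4·27 + 3·48 = 261.3
B: 1·1.7 + 4·7 + 3·8 = 53.7
C: 1·2.6 + 4·8 + 3·51 = 187.6
D: 1·10.1 + 4·14 + 3·53 = 225.1
E: 1·10.7 + 4·18 + 3·28 = 166.7
F: 1·4.7 + 4·19 + 3·12 = 116.7
G: 1·1.1 + 4·9 + 3·58 = 211.1
Lowest: B at 53.7.

B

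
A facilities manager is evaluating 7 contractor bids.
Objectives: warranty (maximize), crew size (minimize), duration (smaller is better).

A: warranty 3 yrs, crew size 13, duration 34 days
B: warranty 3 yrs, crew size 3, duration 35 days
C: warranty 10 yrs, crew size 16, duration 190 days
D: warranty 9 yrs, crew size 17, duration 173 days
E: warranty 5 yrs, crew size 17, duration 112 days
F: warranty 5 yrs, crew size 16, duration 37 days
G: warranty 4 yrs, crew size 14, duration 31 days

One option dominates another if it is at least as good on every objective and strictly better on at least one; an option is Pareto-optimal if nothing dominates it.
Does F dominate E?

F vs E: warranty 5≥5, crew size 16≤17, duration 37≤112 — F is at least as good on every objective with at least one strict improvement.

Yes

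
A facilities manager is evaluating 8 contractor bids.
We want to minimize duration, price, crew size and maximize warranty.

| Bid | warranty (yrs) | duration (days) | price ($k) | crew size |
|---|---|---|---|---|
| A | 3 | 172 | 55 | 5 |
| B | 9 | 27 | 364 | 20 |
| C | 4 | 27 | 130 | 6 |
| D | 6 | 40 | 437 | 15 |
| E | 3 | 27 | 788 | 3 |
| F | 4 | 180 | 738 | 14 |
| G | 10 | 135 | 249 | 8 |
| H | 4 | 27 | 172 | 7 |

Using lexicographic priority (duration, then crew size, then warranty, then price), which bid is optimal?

E

First minimize duration: best is 27, kept {B, C, E, H}.
Then minimize crew size: best is 3, kept {E}.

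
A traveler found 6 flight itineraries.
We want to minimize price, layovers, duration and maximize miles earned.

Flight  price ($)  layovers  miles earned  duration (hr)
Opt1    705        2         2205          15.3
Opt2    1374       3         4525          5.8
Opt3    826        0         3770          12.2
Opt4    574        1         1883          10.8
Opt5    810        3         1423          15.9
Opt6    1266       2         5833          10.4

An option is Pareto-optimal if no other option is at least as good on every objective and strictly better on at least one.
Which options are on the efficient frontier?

Opt1: not dominated.
Opt2: not dominated (best duration).
Opt3: not dominated (best layovers).
Opt4: not dominated (best price).
Opt5: dominated by Opt1 (price 705≤810, layovers 2≤3, miles earned 2205≥1423, duration 15.3≤15.9).
Opt6: not dominated (best miles earned).

Opt1, Opt2, Opt3, Opt4, Opt6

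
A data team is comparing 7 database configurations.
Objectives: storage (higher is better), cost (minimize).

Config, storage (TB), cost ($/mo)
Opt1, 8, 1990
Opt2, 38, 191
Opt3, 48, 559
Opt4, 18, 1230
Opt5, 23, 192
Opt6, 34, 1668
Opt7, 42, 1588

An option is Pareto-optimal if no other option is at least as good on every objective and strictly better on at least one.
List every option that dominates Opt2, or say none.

Opt1: worse on storage (8 vs 38).
Opt3: worse on cost (559 vs 191).
Opt4: worse on storage (18 vs 38).
Opt5: worse on storage (23 vs 38).
Opt6: worse on storage (34 vs 38).
Opt7: worse on cost (1588 vs 191).
No option dominates Opt2.

none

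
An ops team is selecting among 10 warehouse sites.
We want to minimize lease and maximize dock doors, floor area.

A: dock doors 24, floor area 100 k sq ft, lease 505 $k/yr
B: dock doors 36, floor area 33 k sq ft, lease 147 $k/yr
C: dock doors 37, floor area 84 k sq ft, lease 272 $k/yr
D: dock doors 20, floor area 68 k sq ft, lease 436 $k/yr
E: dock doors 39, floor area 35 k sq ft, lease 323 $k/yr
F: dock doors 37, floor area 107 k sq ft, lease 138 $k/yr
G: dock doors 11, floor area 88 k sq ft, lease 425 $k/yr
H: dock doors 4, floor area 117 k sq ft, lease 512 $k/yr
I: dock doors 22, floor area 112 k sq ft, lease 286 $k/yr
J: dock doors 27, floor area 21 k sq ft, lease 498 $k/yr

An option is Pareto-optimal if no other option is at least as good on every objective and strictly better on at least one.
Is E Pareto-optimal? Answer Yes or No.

Yes

A: worse on dock doors (24 vs 39).
B: worse on dock doors (36 vs 39).
C: worse on dock doors (37 vs 39).
D: worse on dock doors (20 vs 39).
F: worse on dock doors (37 vs 39).
G: worse on dock doors (11 vs 39).
H: worse on dock doors (4 vs 39).
I: worse on dock doors (22 vs 39).
J: worse on dock doors (27 vs 39).
No option is at least as good as E on every objective and strictly better on one.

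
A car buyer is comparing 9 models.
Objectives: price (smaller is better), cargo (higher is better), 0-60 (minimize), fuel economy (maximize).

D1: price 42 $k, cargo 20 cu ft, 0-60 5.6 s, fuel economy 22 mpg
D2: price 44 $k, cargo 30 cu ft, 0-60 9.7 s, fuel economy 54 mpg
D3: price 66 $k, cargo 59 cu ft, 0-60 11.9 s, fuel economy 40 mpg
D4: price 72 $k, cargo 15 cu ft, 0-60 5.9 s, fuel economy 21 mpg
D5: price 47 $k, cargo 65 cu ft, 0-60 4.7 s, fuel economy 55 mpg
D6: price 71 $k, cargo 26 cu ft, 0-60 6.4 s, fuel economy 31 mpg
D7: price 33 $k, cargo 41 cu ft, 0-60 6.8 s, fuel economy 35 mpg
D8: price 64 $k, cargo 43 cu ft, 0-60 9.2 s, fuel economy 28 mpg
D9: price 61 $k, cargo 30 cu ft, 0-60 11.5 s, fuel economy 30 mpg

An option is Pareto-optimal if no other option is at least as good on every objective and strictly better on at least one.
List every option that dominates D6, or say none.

D5: price 47≤71, cargo 65≥26, 0-60 4.7≤6.4, fuel economy 55≥31 — dominates D6.
Others (D1, D2, D3, D4, D7, D8, D9) are each worse than D6 on at least one objective.

D5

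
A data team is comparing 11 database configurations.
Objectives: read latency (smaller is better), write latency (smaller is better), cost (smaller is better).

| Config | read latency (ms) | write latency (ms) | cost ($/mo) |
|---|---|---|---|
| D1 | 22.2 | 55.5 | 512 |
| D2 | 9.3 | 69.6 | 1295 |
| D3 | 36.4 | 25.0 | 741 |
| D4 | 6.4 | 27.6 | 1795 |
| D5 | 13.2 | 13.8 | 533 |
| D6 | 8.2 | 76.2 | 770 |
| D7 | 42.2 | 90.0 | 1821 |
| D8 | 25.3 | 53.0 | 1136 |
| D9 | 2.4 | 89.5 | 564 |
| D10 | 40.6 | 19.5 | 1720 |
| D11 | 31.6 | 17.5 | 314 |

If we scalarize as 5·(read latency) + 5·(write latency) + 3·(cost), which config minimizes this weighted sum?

D1: 5·22.2 + 5·55.5 + 3·512 = 1924.5
D2: 5·9.3 + 5·69.6 + 3·1295 = 4279.5
D3: 5·36.4 + 5·25.0 + 3·741 = 2530.0
D4: 5·6.4 + 5·27.6 + 3·1795 = 5555.0
D5: 5·13.2 + 5·13.8 + 3·533 = 1734.0
D6: 5·8.2 + 5·76.2 + 3·770 = 2732.0
D7: 5·42.2 + 5·90.0 + 3·1821 = 6124.0
D8: 5·25.3 + 5·53.0 + 3·1136 = 3799.5
D9: 5·2.4 + 5·89.5 + 3·564 = 2151.5
D10: 5·40.6 + 5·19.5 + 3·1720 = 5460.5
D11: 5·31.6 + 5·17.5 + 3·314 = 1187.5
Lowest: D11 at 1187.5.

D11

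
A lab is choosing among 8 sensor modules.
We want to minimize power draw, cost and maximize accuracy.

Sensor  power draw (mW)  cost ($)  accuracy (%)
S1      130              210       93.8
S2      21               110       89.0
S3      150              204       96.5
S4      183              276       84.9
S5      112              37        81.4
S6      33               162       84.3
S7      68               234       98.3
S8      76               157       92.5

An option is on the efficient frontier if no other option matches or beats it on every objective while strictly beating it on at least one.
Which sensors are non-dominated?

S1, S2, S3, S5, S7, S8

S1: not dominated.
S2: not dominated (best power draw).
S3: not dominated.
S4: dominated by S1 (power draw 130≤183, cost 210≤276, accuracy 93.8≥84.9).
S5: not dominated (best cost).
S6: dominated by S2 (power draw 21≤33, cost 110≤162, accuracy 89.0≥84.3).
S7: not dominated (best accuracy).
S8: not dominated.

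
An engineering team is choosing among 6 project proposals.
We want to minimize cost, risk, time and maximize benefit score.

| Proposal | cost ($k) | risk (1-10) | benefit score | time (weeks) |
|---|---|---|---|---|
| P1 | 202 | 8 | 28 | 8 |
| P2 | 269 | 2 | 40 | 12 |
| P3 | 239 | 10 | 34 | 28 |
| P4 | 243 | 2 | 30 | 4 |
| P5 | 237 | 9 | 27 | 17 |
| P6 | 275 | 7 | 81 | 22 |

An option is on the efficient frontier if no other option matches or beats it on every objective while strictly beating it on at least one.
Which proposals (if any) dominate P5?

P1: cost 202≤237, risk 8≤9, benefit score 28≥27, time 8≤17 — dominates P5.
Others (P2, P3, P4, P6) are each worse than P5 on at least one objective.

P1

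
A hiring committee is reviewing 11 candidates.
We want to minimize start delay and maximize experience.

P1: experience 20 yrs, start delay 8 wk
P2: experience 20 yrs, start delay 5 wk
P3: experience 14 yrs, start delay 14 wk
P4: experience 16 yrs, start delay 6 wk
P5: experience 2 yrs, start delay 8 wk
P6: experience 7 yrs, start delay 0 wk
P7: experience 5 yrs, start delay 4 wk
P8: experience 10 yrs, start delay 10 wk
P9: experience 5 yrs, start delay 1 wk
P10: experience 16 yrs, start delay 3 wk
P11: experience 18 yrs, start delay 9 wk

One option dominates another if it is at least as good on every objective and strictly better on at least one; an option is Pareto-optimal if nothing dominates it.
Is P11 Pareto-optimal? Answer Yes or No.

P1 vs P11: experience 20≥18, start delay 8≤9 — P1 is at least as good on every objective and strictly better on at least one, so P1 dominates P11.

No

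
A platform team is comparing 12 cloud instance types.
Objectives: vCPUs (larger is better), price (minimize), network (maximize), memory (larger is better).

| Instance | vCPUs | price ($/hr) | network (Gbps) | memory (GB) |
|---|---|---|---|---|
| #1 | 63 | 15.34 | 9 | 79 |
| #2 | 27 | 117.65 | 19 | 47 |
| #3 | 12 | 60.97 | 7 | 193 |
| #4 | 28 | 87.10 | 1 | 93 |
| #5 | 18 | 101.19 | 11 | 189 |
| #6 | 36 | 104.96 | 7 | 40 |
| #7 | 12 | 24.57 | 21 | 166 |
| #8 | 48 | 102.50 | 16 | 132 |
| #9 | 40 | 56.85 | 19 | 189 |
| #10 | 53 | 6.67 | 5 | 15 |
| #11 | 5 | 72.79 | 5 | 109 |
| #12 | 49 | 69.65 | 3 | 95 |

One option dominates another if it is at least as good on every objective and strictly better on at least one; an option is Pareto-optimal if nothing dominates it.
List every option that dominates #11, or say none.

#3: vCPUs 12≥5, price 60.97≤72.79, network 7≥5, memory 193≥109 — dominates #11.
#7: vCPUs 12≥5, price 24.57≤72.79, network 21≥5, memory 166≥109 — dominates #11.
#9: vCPUs 40≥5, price 56.85≤72.79, network 19≥5, memory 189≥109 — dominates #11.
Others (#1, #2, #4, #5, #6, #8, #10, #12) are each worse than #11 on at least one objective.

#3, #7, #9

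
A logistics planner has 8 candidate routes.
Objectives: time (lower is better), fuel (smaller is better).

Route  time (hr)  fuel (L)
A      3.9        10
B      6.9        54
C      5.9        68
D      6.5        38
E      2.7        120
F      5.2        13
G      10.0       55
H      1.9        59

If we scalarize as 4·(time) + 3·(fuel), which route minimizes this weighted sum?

A

A: 4·3.9 + 3·10 = 45.6
B: 4·6.9 + 3·54 = 189.6
C: 4·5.9 + 3·68 = 227.6
D: 4·6.5 + 3·38 = 140.0
E: 4·2.7 + 3·120 = 370.8
F: 4·5.2 + 3·13 = 59.8
G: 4·10.0 + 3·55 = 205.0
H: 4·1.9 + 3·59 = 184.6
Lowest: A at 45.6.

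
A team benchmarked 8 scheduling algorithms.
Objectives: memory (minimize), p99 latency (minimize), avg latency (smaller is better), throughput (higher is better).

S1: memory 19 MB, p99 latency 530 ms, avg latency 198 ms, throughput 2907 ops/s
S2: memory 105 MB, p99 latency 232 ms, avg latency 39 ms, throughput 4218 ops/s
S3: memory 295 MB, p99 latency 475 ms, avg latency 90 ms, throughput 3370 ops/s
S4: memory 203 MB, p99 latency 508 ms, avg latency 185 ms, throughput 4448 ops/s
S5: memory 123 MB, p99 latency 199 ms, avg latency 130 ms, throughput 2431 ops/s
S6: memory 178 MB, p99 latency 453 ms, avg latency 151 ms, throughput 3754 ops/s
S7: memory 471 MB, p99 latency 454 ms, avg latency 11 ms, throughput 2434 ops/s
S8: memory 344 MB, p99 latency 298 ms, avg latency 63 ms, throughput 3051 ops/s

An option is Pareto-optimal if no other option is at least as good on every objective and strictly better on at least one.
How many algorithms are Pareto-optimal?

S1: not dominated (best memory).
S2: not dominated.
S3: dominated by S2 (memory 105≤295, p99 latency 232≤475, avg latency 39≤90, throughput 4218≥3370).
S4: not dominated (best throughput).
S5: not dominated (best p99 latency).
S6: dominated by S2 (memory 105≤178, p99 latency 232≤453, avg latency 39≤151, throughput 4218≥3754).
S7: not dominated (best avg latency).
S8: dominated by S2 (memory 105≤344, p99 latency 232≤298, avg latency 39≤63, throughput 4218≥3051).
Pareto-optimal: S1, S2, S4, S5, S7 → 5.

5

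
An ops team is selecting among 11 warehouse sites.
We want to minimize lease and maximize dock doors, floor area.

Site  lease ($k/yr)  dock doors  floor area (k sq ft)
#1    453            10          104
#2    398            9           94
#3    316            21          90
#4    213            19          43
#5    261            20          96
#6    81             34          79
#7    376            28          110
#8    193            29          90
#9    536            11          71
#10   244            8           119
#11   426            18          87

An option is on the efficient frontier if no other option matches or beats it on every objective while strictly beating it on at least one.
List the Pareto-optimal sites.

#1: dominated by #7 (lease 376≤453, dock doors 28≥10, floor area 110≥104).
#2: dominated by #5 (lease 261≤398, dock doors 20≥9, floor area 96≥94).
#3: dominated by #8 (lease 193≤316, dock doors 29≥21, floor area 90≥90).
#4: dominated by #6 (lease 81≤213, dock doors 34≥19, floor area 79≥43).
#5: not dominated.
#6: not dominated (best lease).
#7: not dominated.
#8: not dominated.
#9: dominated by #3 (lease 316≤536, dock doors 21≥11, floor area 90≥71).
#10: not dominated (best floor area).
#11: dominated by #3 (lease 316≤426, dock doors 21≥18, floor area 90≥87).

#5, #6, #7, #8, #10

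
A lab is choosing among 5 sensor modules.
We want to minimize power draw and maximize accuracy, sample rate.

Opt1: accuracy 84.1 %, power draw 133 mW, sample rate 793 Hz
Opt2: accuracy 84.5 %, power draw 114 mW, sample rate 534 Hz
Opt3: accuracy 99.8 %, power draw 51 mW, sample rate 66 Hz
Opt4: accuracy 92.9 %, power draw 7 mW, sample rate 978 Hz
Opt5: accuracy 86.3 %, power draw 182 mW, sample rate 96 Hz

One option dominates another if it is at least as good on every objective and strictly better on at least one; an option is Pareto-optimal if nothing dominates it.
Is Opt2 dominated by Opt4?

Yes

Opt4 vs Opt2: accuracy 92.9≥84.5, power draw 7≤114, sample rate 978≥534 — Opt4 is at least as good on every objective with at least one strict improvement.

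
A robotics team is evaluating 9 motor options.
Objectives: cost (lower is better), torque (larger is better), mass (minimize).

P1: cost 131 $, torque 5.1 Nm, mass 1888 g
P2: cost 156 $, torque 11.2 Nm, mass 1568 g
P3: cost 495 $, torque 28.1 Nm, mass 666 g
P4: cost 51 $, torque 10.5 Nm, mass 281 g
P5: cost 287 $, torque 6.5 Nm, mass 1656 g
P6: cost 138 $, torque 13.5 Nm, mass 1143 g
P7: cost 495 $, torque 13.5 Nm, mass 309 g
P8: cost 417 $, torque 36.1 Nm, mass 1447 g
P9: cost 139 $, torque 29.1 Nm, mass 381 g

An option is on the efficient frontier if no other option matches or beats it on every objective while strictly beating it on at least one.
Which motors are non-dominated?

P4, P6, P7, P8, P9

P1: dominated by P4 (cost 51≤131, torque 10.5≥5.1, mass 281≤1888).
P2: dominated by P6 (cost 138≤156, torque 13.5≥11.2, mass 1143≤1568).
P3: dominated by P9 (cost 139≤495, torque 29.1≥28.1, mass 381≤666).
P4: not dominated (best cost).
P5: dominated by P2 (cost 156≤287, torque 11.2≥6.5, mass 1568≤1656).
P6: not dominated.
P7: not dominated.
P8: not dominated (best torque).
P9: not dominated.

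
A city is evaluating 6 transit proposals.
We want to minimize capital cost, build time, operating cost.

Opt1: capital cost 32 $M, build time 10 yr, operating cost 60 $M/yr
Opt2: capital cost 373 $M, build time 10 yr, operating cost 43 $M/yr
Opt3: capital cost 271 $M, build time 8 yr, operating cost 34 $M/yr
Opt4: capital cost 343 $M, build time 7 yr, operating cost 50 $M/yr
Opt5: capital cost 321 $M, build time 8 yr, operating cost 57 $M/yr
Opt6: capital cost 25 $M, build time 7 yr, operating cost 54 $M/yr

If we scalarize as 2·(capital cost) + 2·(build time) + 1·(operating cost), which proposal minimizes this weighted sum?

Opt1: 2·32 + 2·10 + 1·60 = 144
Opt2: 2·373 + 2·10 + 1·43 = 809
Opt3: 2·271 + 2·8 + 1·34 = 592
Opt4: 2·343 + 2·7 + 1·50 = 750
Opt5: 2·321 + 2·8 + 1·57 = 715
Opt6: 2·25 + 2·7 + 1·54 = 118
Lowest: Opt6 at 118.

Opt6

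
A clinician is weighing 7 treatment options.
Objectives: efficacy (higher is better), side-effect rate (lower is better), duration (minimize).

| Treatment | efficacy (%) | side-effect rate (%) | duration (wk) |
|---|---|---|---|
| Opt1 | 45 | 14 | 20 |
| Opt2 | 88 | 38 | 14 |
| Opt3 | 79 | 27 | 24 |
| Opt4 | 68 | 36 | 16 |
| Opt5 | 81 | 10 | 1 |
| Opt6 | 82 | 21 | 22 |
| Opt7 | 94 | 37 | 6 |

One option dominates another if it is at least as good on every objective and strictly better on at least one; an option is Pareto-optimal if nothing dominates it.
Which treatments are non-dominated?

Opt1: dominated by Opt5 (efficacy 81≥45, side-effect rate 10≤14, duration 1≤20).
Opt2: dominated by Opt7 (efficacy 94≥88, side-effect rate 37≤38, duration 6≤14).
Opt3: dominated by Opt5 (efficacy 81≥79, side-effect rate 10≤27, duration 1≤24).
Opt4: dominated by Opt5 (efficacy 81≥68, side-effect rate 10≤36, duration 1≤16).
Opt5: not dominated (best side-effect rate).
Opt6: not dominated.
Opt7: not dominated (best efficacy).

Opt5, Opt6, Opt7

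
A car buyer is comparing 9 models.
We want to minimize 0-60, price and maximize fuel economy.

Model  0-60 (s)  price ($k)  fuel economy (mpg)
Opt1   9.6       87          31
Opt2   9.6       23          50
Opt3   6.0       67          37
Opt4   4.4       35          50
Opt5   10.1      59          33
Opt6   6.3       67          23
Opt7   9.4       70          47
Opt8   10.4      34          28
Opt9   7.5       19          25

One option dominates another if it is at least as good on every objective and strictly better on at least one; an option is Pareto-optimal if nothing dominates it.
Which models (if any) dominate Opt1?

Opt2: 0-60 9.6≤9.6, price 23≤87, fuel economy 50≥31 — dominates Opt1.
Opt3: 0-60 6.0≤9.6, price 67≤87, fuel economy 37≥31 — dominates Opt1.
Opt4: 0-60 4.4≤9.6, price 35≤87, fuel economy 50≥31 — dominates Opt1.
Opt7: 0-60 9.4≤9.6, price 70≤87, fuel economy 47≥31 — dominates Opt1.
Others (Opt5, Opt6, Opt8, Opt9) are each worse than Opt1 on at least one objective.

Opt2, Opt3, Opt4, Opt7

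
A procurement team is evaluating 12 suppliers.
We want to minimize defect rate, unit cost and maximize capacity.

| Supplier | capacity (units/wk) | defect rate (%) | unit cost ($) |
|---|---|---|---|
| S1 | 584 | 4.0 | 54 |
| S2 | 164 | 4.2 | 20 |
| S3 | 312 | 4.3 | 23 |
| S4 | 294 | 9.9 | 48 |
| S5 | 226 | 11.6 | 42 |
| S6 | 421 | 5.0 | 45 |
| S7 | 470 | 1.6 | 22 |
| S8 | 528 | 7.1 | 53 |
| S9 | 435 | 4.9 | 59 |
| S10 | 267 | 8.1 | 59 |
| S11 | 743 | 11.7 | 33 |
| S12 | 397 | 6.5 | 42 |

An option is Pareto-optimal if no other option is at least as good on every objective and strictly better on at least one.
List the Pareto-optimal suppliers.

S1, S2, S7, S8, S11

S1: not dominated.
S2: not dominated (best unit cost).
S3: dominated by S7 (capacity 470≥312, defect rate 1.6≤4.3, unit cost 22≤23).
S4: dominated by S3 (capacity 312≥294, defect rate 4.3≤9.9, unit cost 23≤48).
S5: dominated by S3 (capacity 312≥226, defect rate 4.3≤11.6, unit cost 23≤42).
S6: dominated by S7 (capacity 470≥421, defect rate 1.6≤5.0, unit cost 22≤45).
S7: not dominated (best defect rate).
S8: not dominated.
S9: dominated by S1 (capacity 584≥435, defect rate 4.0≤4.9, unit cost 54≤59).
S10: dominated by S1 (capacity 584≥267, defect rate 4.0≤8.1, unit cost 54≤59).
S11: not dominated (best capacity).
S12: dominated by S7 (capacity 470≥397, defect rate 1.6≤6.5, unit cost 22≤42).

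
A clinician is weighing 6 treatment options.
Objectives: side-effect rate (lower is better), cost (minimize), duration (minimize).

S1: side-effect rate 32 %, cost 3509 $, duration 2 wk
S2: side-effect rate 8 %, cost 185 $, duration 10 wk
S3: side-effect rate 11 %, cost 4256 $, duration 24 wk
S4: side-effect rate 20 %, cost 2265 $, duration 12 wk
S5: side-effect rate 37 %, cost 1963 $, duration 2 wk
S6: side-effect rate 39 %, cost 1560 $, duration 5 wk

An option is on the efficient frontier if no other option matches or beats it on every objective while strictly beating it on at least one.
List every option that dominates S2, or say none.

S1: worse on side-effect rate (32 vs 8).
S3: worse on side-effect rate (11 vs 8).
S4: worse on side-effect rate (20 vs 8).
S5: worse on side-effect rate (37 vs 8).
S6: worse on side-effect rate (39 vs 8).
No option dominates S2.

none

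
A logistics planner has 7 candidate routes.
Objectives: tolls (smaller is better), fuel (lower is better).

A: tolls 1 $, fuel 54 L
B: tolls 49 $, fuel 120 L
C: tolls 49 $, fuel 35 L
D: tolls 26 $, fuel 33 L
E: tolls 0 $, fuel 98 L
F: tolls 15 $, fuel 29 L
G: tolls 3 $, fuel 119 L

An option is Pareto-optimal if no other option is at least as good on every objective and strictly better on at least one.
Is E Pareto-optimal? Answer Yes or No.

Yes

A: worse on tolls (1 vs 0).
B: worse on tolls (49 vs 0).
C: worse on tolls (49 vs 0).
D: worse on tolls (26 vs 0).
F: worse on tolls (15 vs 0).
G: worse on tolls (3 vs 0).
No option is at least as good as E on every objective and strictly better on one.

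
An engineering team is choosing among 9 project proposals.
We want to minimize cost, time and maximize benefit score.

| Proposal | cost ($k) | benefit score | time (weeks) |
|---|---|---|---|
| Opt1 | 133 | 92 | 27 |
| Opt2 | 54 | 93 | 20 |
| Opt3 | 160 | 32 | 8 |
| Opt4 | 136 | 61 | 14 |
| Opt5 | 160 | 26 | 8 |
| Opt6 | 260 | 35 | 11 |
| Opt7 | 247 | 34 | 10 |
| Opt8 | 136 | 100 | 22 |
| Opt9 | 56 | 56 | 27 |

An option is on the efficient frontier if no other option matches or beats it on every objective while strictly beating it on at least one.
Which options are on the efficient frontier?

Opt2, Opt3, Opt4, Opt6, Opt7, Opt8

Opt1: dominated by Opt2 (cost 54≤133, benefit score 93≥92, time 20≤27).
Opt2: not dominated (best cost).
Opt3: not dominated.
Opt4: not dominated.
Opt5: dominated by Opt3 (cost 160≤160, benefit score 32≥26, time 8≤8).
Opt6: not dominated.
Opt7: not dominated.
Opt8: not dominated (best benefit score).
Opt9: dominated by Opt2 (cost 54≤56, benefit score 93≥56, time 20≤27).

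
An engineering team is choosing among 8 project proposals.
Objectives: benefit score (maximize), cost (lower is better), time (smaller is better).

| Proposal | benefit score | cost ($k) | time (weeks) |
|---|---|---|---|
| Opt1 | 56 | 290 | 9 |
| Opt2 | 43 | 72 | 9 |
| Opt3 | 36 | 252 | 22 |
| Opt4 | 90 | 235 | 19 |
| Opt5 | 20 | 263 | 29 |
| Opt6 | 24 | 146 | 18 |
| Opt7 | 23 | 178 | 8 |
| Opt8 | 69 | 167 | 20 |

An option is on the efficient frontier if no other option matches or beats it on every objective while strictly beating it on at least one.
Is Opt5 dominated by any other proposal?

Opt2 vs Opt5: benefit score 43≥20, cost 72≤263, time 9≤29 — Opt2 is at least as good on every objective and strictly better on at least one, so Opt2 dominates Opt5.

Yes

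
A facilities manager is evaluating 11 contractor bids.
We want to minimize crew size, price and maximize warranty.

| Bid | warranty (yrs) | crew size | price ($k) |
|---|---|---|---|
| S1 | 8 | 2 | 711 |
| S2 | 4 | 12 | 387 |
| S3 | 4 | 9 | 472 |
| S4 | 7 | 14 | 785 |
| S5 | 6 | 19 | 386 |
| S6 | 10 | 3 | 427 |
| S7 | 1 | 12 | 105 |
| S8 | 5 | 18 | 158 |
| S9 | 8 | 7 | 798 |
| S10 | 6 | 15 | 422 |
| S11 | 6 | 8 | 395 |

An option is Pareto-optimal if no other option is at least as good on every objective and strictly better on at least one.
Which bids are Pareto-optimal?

S1, S2, S5, S6, S7, S8, S11

S1: not dominated (best crew size).
S2: not dominated.
S3: dominated by S6 (warranty 10≥4, crew size 3≤9, price 427≤472).
S4: dominated by S1 (warranty 8≥7, crew size 2≤14, price 711≤785).
S5: not dominated.
S6: not dominated (best warranty).
S7: not dominated (best price).
S8: not dominated.
S9: dominated by S1 (warranty 8≥8, crew size 2≤7, price 711≤798).
S10: dominated by S11 (warranty 6≥6, crew size 8≤15, price 395≤422).
S11: not dominated.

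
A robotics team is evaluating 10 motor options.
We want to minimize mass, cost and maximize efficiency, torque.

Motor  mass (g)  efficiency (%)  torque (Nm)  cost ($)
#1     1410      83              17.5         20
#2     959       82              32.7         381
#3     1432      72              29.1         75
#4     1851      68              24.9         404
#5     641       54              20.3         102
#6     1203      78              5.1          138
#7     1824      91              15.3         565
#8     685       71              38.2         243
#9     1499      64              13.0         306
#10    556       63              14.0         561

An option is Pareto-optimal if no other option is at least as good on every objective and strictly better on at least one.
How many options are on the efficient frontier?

#1: not dominated (best cost).
#2: not dominated.
#3: not dominated.
#4: dominated by #2 (mass 959≤1851, efficiency 82≥68, torque 32.7≥24.9, cost 381≤404).
#5: not dominated.
#6: not dominated.
#7: not dominated (best efficiency).
#8: not dominated (best torque).
#9: dominated by #1 (mass 1410≤1499, efficiency 83≥64, torque 17.5≥13.0, cost 20≤306).
#10: not dominated (best mass).
Pareto-optimal: #1, #2, #3, #5, #6, #7, #8, #10 → 8.

8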